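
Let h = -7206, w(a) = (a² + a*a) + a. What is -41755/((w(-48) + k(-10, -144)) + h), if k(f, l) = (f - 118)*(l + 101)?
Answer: -41755/2858 ≈ -14.610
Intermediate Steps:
k(f, l) = (-118 + f)*(101 + l)
w(a) = a + 2*a² (w(a) = (a² + a²) + a = 2*a² + a = a + 2*a²)
-41755/((w(-48) + k(-10, -144)) + h) = -41755/((-48*(1 + 2*(-48)) + (-11918 - 118*(-144) + 101*(-10) - 10*(-144))) - 7206) = -41755/((-48*(1 - 96) + (-11918 + 16992 - 1010 + 1440)) - 7206) = -41755/((-48*(-95) + 5504) - 7206) = -41755/((4560 + 5504) - 7206) = -41755/(10064 - 7206) = -41755/2858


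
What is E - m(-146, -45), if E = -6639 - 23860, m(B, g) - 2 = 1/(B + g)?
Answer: -5825690/191 ≈ -30501.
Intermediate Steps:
m(B, g) = 2 + 1/(B + g)
E = -30499
E - m(-146, -45) = -30499 - (1 + 2*(-146) + 2*(-45))/(-146 - 45) = -30499 - (1 - 292 - 90)/(-191) = -30499 - (-1)*(-381)/191 = -30499 - 1*381/191 = -30499 - 381/191 = -5825690/191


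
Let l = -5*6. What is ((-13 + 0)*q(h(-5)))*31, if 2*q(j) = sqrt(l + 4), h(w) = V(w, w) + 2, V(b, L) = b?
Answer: -403*I*sqrt(26)/2 ≈ -1027.5*I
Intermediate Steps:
l = -30
h(w) = 2 + w (h(w) = w + 2 = 2 + w)
q(j) = I*sqrt(26)/2 (q(j) = sqrt(-30 + 4)/2 = sqrt(-26)/2 = (I*sqrt(26))/2 = I*sqrt(26)/2)
((-13 + 0)*q(h(-5)))*31 = ((-13 + 0)*(I*sqrt(26)/2))*31 = -13*I*sqrt(26)/2*31 = -403*I*sqrt(26)/2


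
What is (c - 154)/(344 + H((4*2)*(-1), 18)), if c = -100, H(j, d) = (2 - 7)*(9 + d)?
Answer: -254/209 ≈ -1.2153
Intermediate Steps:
H(j, d) = -45 - 5*d (H(j, d) = -5*(9 + d) = -45 - 5*d)
(c - 154)/(344 + H((4*2)*(-1), 18)) = (-100 - 154)/(344 + (-45 - 5*18)) = -254/(344 + (-45 - 90)) = -254/(344 - 135) = -254/209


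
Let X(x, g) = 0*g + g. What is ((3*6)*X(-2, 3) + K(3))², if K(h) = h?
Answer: 3249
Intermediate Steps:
X(x, g) = g (X(x, g) = 0 + g = g)
((3*6)*X(-2, 3) + K(3))² = ((3*6)*3 + 3)² = (18*3 + 3)² = (54 + 3)² = 57² = 3249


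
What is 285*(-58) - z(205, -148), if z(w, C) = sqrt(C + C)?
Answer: -16530 - 2*I*sqrt(74) ≈ -16530.0 - 17.205*I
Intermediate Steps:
z(w, C) = sqrt(2)*sqrt(C) (z(w, C) = sqrt(2*C) = sqrt(2)*sqrt(C))
285*(-58) - z(205, -148) = 285*(-58) - sqrt(2)*sqrt(-148) = -16530 - sqrt(2)*2*I*sqrt(37) = -16530 - 2*I*sqrt(74)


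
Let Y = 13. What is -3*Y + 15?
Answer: -24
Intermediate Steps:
-3*Y + 15 = -3*13 + 15 = -39 + 15 = -24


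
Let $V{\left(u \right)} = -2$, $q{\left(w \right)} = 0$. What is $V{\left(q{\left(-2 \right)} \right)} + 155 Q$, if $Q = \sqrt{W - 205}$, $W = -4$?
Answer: $-2 + 155 i \sqrt{209} \approx -2.0 + 2240.8 i$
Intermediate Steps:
$Q = i \sqrt{209}$ ($Q = \sqrt{-4 - 205} = \sqrt{-209} = i \sqrt{209} \approx 14.457 i$)
$V{\left(q{\left(-2 \right)} \right)} + 155 Q = -2 + 155 i \sqrt{209}$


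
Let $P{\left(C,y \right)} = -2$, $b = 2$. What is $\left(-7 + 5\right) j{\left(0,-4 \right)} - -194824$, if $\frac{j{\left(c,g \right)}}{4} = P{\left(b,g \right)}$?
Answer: $194840$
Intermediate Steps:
$j{\left(c,g \right)} = -8$ ($j{\left(c,g \right)} = 4 \left(-2\right) = -8$)
$\left(-7 + 5\right) j{\left(0,-4 \right)} - -194824 = \left(-7 + 5\right) \left(-8\right) - -194824 = \left(-2\right) \left(-8\right) + 194824 = 16 + 194824 = 194840$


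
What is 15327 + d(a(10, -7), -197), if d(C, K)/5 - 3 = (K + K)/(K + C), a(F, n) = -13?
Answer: 322379/21 ≈ 15351.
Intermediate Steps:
d(C, K) = 15 + 10*K/(C + K) (d(C, K) = 15 + 5*((K + K)/(K + C)) = 15 + 5*((2*K)/(C + K)) = 15 + 5*(2*K/(C + K)) = 15 + 10*K/(C + K))
15327 + d(a(10, -7), -197) = 15327 + 5*(3*(-13) + 5*(-197))/(-13 - 197) = 15327 + 5*(-39 - 985)/(-210) = 15327 + 5*(-1/210)*(-1024) = 15327 + 512/21 = 322379/21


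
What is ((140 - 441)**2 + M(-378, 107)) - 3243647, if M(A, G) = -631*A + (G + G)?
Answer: -2914314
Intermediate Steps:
M(A, G) = -631*A + 2*G
((140 - 441)**2 + M(-378, 107)) - 3243647 = ((140 - 441)**2 + (-631*(-378) + 2*107)) - 3243647 = ((-301)**2 + (238518 + 214)) - 3243647 = (90601 + 238732) - 3243647 = 329333 - 3243647 = -2914314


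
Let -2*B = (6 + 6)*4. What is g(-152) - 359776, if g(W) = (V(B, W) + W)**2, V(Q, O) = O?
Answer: -267360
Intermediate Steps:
B = -24 (B = -(6 + 6)*4/2 = -6*4 = -1/2*48 = -24)
g(W) = 4*W**2 (g(W) = (W + W)**2 = (2*W)**2 = 4*W**2)
g(-152) - 359776 = 4*(-152)**2 - 359776 = 4*23104 - 359776 = 92416 - 359776 = -267360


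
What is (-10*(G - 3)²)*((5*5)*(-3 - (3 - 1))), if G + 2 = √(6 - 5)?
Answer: 20000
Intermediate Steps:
G = -1 (G = -2 + √(6 - 5) = -2 + √1 = -2 + 1 = -1)
(-10*(G - 3)²)*((5*5)*(-3 - (3 - 1))) = (-10*(-1 - 3)²)*((5*5)*(-3 - (3 - 1))) = (-10*(-4)²)*(25*(-3 - 1*2)) = (-10*16)*(25*(-3 - 2)) = -4000*(-5) = -160*(-125) = 20000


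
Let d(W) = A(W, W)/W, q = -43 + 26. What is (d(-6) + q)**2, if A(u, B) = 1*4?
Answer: 2809/9 ≈ 312.11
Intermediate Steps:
A(u, B) = 4
q = -17
d(W) = 4/W
(d(-6) + q)**2 = (4/(-6) - 17)**2 = (4*(-1/6) - 17)**2 = (-2/3 - 17)**2 = (-53/3)**2 = 2809/9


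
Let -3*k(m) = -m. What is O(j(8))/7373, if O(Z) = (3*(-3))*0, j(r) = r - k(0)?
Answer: 0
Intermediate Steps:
k(m) = m/3 (k(m) = -(-1)*m/3 = m/3)
j(r) = r (j(r) = r - 0/3 = r - 1*0 = r + 0 = r)
O(Z) = 0 (O(Z) = -9*0 = 0)
O(j(8))/7373 = 0/7373 = 0*(1/7373) = 0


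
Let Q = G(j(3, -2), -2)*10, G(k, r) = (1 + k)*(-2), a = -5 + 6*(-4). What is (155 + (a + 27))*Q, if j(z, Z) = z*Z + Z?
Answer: 21420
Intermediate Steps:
a = -29 (a = -5 - 24 = -29)
j(z, Z) = Z + Z*z (j(z, Z) = Z*z + Z = Z + Z*z)
G(k, r) = -2 - 2*k
Q = 140 (Q = (-2 - (-4)*(1 + 3))*10 = (-2 - (-4)*4)*10 = (-2 - 2*(-8))*10 = (-2 + 16)*10 = 14*10 = 140)
(155 + (a + 27))*Q = (155 + (-29 + 27))*140 = (155 - 2)*140 = 153*140 = 21420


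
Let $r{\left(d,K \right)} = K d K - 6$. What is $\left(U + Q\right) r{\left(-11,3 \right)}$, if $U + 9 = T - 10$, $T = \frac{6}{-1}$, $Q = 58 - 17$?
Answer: $-1680$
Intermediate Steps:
$r{\left(d,K \right)} = -6 + d K^{2}$ ($r{\left(d,K \right)} = d K^{2} - 6 = -6 + d K^{2}$)
$Q = 41$
$T = -6$ ($T = 6 \left(-1\right) = -6$)
$U = -25$ ($U = -9 - 16 = -25$)
$\left(U + Q\right) r{\left(-11,3 \right)} = \left(-25 + 41\right) \left(-6 - 11 \cdot 3^{2}\right) = 16 \left(-6 - 99\right) = 16 \left(-105\right) = -1680$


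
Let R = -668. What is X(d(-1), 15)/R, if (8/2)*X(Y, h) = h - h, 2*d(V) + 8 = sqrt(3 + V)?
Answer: 0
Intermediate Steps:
d(V) = -4 + sqrt(3 + V)/2
X(Y, h) = 0 (X(Y, h) = (h - h)/4 = (1/4)*0 = 0)
X(d(-1), 15)/R = 0/(-668) = 0*(-1/668) = 0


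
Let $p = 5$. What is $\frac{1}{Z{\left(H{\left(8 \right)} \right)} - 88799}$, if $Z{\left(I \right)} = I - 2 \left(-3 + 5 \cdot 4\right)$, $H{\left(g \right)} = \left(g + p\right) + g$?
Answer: $- \frac{1}{88812} \approx -1.126 \cdot 10^{-5}$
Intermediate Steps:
$H{\left(g \right)} = 5 + 2 g$ ($H{\left(g \right)} = \left(g + 5\right) + g = \left(5 + g\right) + g = 5 + 2 g$)
$Z{\left(I \right)} = -34 + I$ ($Z{\left(I \right)} = I - 2 \left(-3 + 20\right) = I - 34 = -34 + I$)
$\frac{1}{Z{\left(H{\left(8 \right)} \right)} - 88799} = \frac{1}{\left(-34 + \left(5 + 2 \cdot 8\right)\right) - 88799} = \frac{1}{\left(-34 + \left(5 + 16\right)\right) - 88799} = \frac{1}{\left(-34 + 21\right) - 88799} = \frac{1}{-13 - 88799} = \frac{1}{-88812} = - \frac{1}{88812}$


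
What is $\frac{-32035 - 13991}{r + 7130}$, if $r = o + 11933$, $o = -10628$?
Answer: $- \frac{46026}{8435} \approx -5.4566$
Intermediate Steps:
$r = 1305$ ($r = -10628 + 11933 = 1305$)
$\frac{-32035 - 13991}{r + 7130} = \frac{-32035 - 13991}{1305 + 7130} = - \frac{46026}{8435}$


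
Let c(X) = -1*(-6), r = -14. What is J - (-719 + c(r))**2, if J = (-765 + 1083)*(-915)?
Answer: -799339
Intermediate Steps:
c(X) = 6
J = -290970 (J = 318*(-915) = -290970)
J - (-719 + c(r))**2 = -290970 - (-719 + 6)**2 = -290970 - 1*(-713)**2 = -290970 - 1*508369 = -290970 - 508369 = -799339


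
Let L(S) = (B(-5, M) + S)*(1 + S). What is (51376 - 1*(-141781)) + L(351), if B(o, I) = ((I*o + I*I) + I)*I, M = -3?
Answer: 294533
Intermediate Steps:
B(o, I) = I*(I + I**2 + I*o) (B(o, I) = ((I*o + I**2) + I)*I = ((I**2 + I*o) + I)*I = (I + I**2 + I*o)*I = I*(I + I**2 + I*o))
L(S) = (1 + S)*(-63 + S) (L(S) = ((-3)**2*(1 - 3 - 5) + S)*(1 + S) = (9*(-7) + S)*(1 + S) = (-63 + S)*(1 + S) = (1 + S)*(-63 + S))
(51376 - 1*(-141781)) + L(351) = (51376 - 1*(-141781)) + (-63 + 351**2 - 62*351) = (51376 + 141781) + (-63 + 123201 - 21762) = 193157 + 101376 = 294533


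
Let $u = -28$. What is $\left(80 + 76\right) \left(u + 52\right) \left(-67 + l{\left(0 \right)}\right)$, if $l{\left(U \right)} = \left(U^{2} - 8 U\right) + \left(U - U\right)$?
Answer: $-250848$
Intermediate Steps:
$l{\left(U \right)} = U^{2} - 8 U$ ($l{\left(U \right)} = \left(U^{2} - 8 U\right) + 0 = U^{2} - 8 U$)
$\left(80 + 76\right) \left(u + 52\right) \left(-67 + l{\left(0 \right)}\right) = \left(80 + 76\right) \left(-28 + 52\right) \left(-67 + 0 \left(-8 + 0\right)\right) = 156 \cdot 24 \left(-67 + 0 \left(-8\right)\right) = 3744 \left(-67 + 0\right) = 3744 \left(-67\right) = -250848$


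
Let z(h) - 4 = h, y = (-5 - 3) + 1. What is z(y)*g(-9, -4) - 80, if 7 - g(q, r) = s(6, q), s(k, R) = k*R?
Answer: -263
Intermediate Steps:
s(k, R) = R*k
g(q, r) = 7 - 6*q (g(q, r) = 7 - q*6 = 7 - 6*q)
y = -7 (y = -8 + 1 = -7)
z(h) = 4 + h
z(y)*g(-9, -4) - 80 = (4 - 7)*(7 - 6*(-9)) - 80 = -3*(7 + 54) - 80 = -3*61 - 80 = -183 - 80 = -263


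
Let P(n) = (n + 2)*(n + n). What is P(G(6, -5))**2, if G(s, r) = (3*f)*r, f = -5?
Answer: 133402500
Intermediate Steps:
G(s, r) = -15*r (G(s, r) = (3*(-5))*r = -15*r)
P(n) = 2*n*(2 + n) (P(n) = (2 + n)*(2*n) = 2*n*(2 + n))
P(G(6, -5))**2 = (2*(-15*(-5))*(2 - 15*(-5)))**2 = (2*75*(2 + 75))**2 = (2*75*77)**2 = 11550**2 = 133402500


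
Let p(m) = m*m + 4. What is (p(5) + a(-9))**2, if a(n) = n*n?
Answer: 12100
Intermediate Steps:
a(n) = n**2
p(m) = 4 + m**2 (p(m) = m**2 + 4 = 4 + m**2)
(p(5) + a(-9))**2 = ((4 + 5**2) + (-9)**2)**2 = ((4 + 25) + 81)**2 = (29 + 81)**2 = 110**2 = 12100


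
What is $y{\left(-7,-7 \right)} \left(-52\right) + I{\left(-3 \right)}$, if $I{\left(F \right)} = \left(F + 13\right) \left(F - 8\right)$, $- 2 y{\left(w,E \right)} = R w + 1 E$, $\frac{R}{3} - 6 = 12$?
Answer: $-10120$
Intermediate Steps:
$R = 54$ ($R = 18 + 3 \cdot 12 = 18 + 36 = 54$)
$y{\left(w,E \right)} = - 27 w - \frac{E}{2}$ ($y{\left(w,E \right)} = - \frac{54 w + 1 E}{2} = - \frac{54 w + E}{2} = - \frac{E + 54 w}{2} = - 27 w - \frac{E}{2}$)
$I{\left(F \right)} = \left(-8 + F\right) \left(13 + F\right)$ ($I{\left(F \right)} = \left(13 + F\right) \left(-8 + F\right) = \left(-8 + F\right) \left(13 + F\right)$)
$y{\left(-7,-7 \right)} \left(-52\right) + I{\left(-3 \right)} = \left(\left(-27\right) \left(-7\right) - - \frac{7}{2}\right) \left(-52\right) + \left(-104 + \left(-3\right)^{2} + 5 \left(-3\right)\right) = \left(189 + \frac{7}{2}\right) \left(-52\right) - 110 = \frac{385}{2} \left(-52\right) - 110 = -10010 - 110 = -10120$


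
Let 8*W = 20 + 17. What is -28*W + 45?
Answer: -169/2 ≈ -84.500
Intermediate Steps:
W = 37/8 (W = (20 + 17)/8 = (1/8)*37 = 37/8 ≈ 4.6250)
-28*W + 45 = -28*37/8 + 45 = -259/2 + 45 = -169/2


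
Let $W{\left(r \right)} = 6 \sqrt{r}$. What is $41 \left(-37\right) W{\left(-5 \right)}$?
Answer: $- 9102 i \sqrt{5} \approx - 20353.0 i$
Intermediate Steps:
$41 \left(-37\right) W{\left(-5 \right)} = 41 \left(-37\right) 6 \sqrt{-5} = - 1517 \cdot 6 i \sqrt{5} = - 9102 i \sqrt{5}$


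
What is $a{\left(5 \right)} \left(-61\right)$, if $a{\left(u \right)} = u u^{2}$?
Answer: $-7625$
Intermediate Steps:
$a{\left(u \right)} = u^{3}$
$a{\left(5 \right)} \left(-61\right) = 5^{3} \left(-61\right) = 125 \left(-61\right) = -7625$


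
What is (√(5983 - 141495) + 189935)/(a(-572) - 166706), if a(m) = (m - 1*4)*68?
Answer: -189935/205874 - I*√33878/102937 ≈ -0.92258 - 0.0017881*I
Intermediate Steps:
a(m) = -272 + 68*m (a(m) = (m - 4)*68 = (-4 + m)*68 = -272 + 68*m)
(√(5983 - 141495) + 189935)/(a(-572) - 166706) = (√(5983 - 141495) + 189935)/((-272 + 68*(-572)) - 166706) = (√(-135512) + 189935)/((-272 - 38896) - 166706) = (2*I*√33878 + 189935)/(-39168 - 166706) = (189935 + 2*I*√33878)/(-205874) = (189935 + 2*I*√33878)*(-1/205874) = -189935/205874 - I*√33878/102937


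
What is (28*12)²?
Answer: 112896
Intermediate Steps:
(28*12)² = 336² = 112896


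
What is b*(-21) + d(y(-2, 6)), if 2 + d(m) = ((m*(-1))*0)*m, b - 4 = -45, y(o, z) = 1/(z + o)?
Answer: 859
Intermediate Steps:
y(o, z) = 1/(o + z)
b = -41 (b = 4 - 45 = -41)
d(m) = -2 (d(m) = -2 + ((m*(-1))*0)*m = -2 + (-m*0)*m = -2 + 0*m = -2 + 0 = -2)
b*(-21) + d(y(-2, 6)) = -41*(-21) - 2 = 861 - 2 = 859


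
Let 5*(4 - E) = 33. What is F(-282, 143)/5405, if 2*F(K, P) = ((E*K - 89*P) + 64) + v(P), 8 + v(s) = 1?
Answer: -29842/27025 ≈ -1.1042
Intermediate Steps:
E = -13/5 (E = 4 - ⅕*33 = 4 - 33/5 = -13/5 ≈ -2.6000)
v(s) = -7 (v(s) = -8 + 1 = -7)
F(K, P) = 57/2 - 89*P/2 - 13*K/10 (F(K, P) = (((-13*K/5 - 89*P) + 64) - 7)/2 = (((-89*P - 13*K/5) + 64) - 7)/2 = ((64 - 89*P - 13*K/5) - 7)/2 = (57 - 89*P - 13*K/5)/2 = 57/2 - 89*P/2 - 13*K/10)
F(-282, 143)/5405 = (57/2 - 89/2*143 - 13/10*(-282))/5405 = (57/2 - 12727/2 + 1833/5)*(1/5405) = -29842/5*1/5405 = -29842/27025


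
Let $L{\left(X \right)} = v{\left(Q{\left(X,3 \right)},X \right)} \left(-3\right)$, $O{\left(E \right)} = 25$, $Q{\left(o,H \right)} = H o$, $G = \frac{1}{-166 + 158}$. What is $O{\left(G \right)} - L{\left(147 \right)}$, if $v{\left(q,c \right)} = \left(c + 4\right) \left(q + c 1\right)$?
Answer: $266389$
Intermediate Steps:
$G = - \frac{1}{8}$ ($G = \frac{1}{-8} = - \frac{1}{8} \approx -0.125$)
$v{\left(q,c \right)} = \left(4 + c\right) \left(c + q\right)$ ($v{\left(q,c \right)} = \left(4 + c\right) \left(q + c\right) = \left(4 + c\right) \left(c + q\right)$)
$L{\left(X \right)} = - 48 X - 12 X^{2}$ ($L{\left(X \right)} = \left(X^{2} + 4 X + 4 \cdot 3 X + X 3 X\right) \left(-3\right) = \left(X^{2} + 4 X + 12 X + 3 X^{2}\right) \left(-3\right) = \left(4 X^{2} + 16 X\right) \left(-3\right) = - 48 X - 12 X^{2}$)
$O{\left(G \right)} - L{\left(147 \right)} = 25 - 12 \cdot 147 \left(-4 - 147\right) = 25 - 12 \cdot 147 \left(-151\right) = 25 - -266364 = 25 + 266364 = 266389$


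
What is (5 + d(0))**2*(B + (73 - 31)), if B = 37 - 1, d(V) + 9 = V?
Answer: 1248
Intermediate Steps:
d(V) = -9 + V
B = 36
(5 + d(0))**2*(B + (73 - 31)) = (5 + (-9 + 0))**2*(36 + (73 - 31)) = (5 - 9)**2*(36 + 42) = (-4)**2*78 = 16*78 = 1248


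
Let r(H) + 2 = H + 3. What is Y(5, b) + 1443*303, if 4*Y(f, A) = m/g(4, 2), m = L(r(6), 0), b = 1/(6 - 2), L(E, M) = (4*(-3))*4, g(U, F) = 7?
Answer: 3060591/7 ≈ 4.3723e+5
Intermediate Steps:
r(H) = 1 + H (r(H) = -2 + (H + 3) = -2 + (3 + H) = 1 + H)
L(E, M) = -48 (L(E, M) = -12*4 = -48)
b = ¼ (b = 1/4 = ¼ ≈ 0.25000)
m = -48
Y(f, A) = -12/7 (Y(f, A) = (-48/7)/4 = (-48*⅐)/4 = (¼)*(-48/7) = -12/7)
Y(5, b) + 1443*303 = -12/7 + 1443*303 = -12/7 + 437229 = 3060591/7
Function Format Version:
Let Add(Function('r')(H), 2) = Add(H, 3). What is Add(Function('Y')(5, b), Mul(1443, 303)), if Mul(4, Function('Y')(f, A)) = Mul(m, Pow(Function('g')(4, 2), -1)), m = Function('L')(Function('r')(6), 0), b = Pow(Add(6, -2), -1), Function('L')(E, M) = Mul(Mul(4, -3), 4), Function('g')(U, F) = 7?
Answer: Rational(3060591, 7) ≈ 4.3723e+5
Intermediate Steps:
Function('r')(H) = Add(1, H) (Function('r')(H) = Add(-2, Add(H, 3)) = Add(-2, Add(3, H)) = Add(1, H))
Function('L')(E, M) = -48 (Function('L')(E, M) = Mul(-12, 4) = -48)
b = Rational(1, 4) (b = Pow(4, -1) = Rational(1, 4) ≈ 0.25000)
m = -48
Function('Y')(f, A) = Rational(-12, 7) (Function('Y')(f, A) = Mul(Rational(1, 4), Mul(-48, Pow(7, -1))) = Mul(Rational(1, 4), Mul(-48, Rational(1, 7))) = Mul(Rational(1, 4), Rational(-48, 7)) = Rational(-12, 7))
Add(Function('Y')(5, b), Mul(1443, 303)) = Add(Rational(-12, 7), Mul(1443, 303)) = Add(Rational(-12, 7), 437229) = Rational(3060591, 7)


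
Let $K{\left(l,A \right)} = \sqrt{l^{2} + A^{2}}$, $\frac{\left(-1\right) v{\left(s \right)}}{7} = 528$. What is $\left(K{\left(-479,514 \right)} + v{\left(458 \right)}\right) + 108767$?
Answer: $105071 + \sqrt{493637} \approx 1.0577 \cdot 10^{5}$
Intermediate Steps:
$v{\left(s \right)} = -3696$ ($v{\left(s \right)} = \left(-7\right) 528 = -3696$)
$K{\left(l,A \right)} = \sqrt{A^{2} + l^{2}}$
$\left(K{\left(-479,514 \right)} + v{\left(458 \right)}\right) + 108767 = \left(\sqrt{514^{2} + \left(-479\right)^{2}} - 3696\right) + 108767 = \left(\sqrt{264196 + 229441} - 3696\right) + 108767 = \left(\sqrt{493637} - 3696\right) + 108767 = \left(-3696 + \sqrt{493637}\right) + 108767 = 105071 + \sqrt{493637}$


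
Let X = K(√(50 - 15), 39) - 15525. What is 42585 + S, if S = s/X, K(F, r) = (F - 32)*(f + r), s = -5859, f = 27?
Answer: 1471140158772/34545701 + 42966*√35/34545701 ≈ 42585.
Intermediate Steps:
K(F, r) = (-32 + F)*(27 + r) (K(F, r) = (F - 32)*(27 + r) = (-32 + F)*(27 + r))
X = -17637 + 66*√35 (X = (-864 - 32*39 + 27*√(50 - 15) + √(50 - 15)*39) - 15525 = (-864 - 1248 + 27*√35 + √35*39) - 15525 = (-864 - 1248 + 27*√35 + 39*√35) - 15525 = (-2112 + 66*√35) - 15525 = -17637 + 66*√35 ≈ -17247.)
S = -5859/(-17637 + 66*√35) ≈ 0.33972
42585 + S = 42585 + (11481687/34545701 + 42966*√35/34545701) = 1471140158772/34545701 + 42966*√35/34545701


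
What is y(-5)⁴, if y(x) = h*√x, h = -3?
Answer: 2025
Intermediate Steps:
y(x) = -3*√x
y(-5)⁴ = (-3*I*√5)⁴ = 2025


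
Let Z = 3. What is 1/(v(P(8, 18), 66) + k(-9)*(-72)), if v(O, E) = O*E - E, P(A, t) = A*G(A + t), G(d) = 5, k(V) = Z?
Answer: 1/2358 ≈ 0.00042409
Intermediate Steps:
k(V) = 3
P(A, t) = 5*A (P(A, t) = A*5 = 5*A)
v(O, E) = -E + E*O (v(O, E) = E*O - E = -E + E*O)
1/(v(P(8, 18), 66) + k(-9)*(-72)) = 1/(66*(-1 + 5*8) + 3*(-72)) = 1/(66*(-1 + 40) - 216) = 1/(66*39 - 216) = 1/(2574 - 216) = 1/2358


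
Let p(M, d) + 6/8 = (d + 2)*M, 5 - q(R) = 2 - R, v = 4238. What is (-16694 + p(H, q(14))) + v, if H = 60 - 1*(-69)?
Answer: -40023/4 ≈ -10006.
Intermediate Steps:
q(R) = 3 + R (q(R) = 5 - (2 - R) = 5 + (-2 + R) = 3 + R)
H = 129 (H = 60 + 69 = 129)
p(M, d) = -¾ + M*(2 + d) (p(M, d) = -¾ + (d + 2)*M = -¾ + (2 + d)*M = -¾ + M*(2 + d))
(-16694 + p(H, q(14))) + v = (-16694 + (-¾ + 2*129 + 129*(3 + 14))) + 4238 = (-16694 + (-¾ + 258 + 129*17)) + 4238 = (-16694 + (-¾ + 258 + 2193)) + 4238 = (-16694 + 9801/4) + 4238 = -56975/4 + 4238 = -40023/4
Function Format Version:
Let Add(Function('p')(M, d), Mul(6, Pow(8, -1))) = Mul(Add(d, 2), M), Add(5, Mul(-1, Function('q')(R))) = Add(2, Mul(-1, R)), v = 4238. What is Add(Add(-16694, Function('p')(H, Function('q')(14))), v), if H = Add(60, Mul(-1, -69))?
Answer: Rational(-40023, 4) ≈ -10006.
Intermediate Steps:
Function('q')(R) = Add(3, R) (Function('q')(R) = Add(5, Mul(-1, Add(2, Mul(-1, R)))) = Add(5, Add(-2, R)) = Add(3, R))
H = 129 (H = Add(60, 69) = 129)
Function('p')(M, d) = Add(Rational(-3, 4), Mul(M, Add(2, d))) (Function('p')(M, d) = Add(Rational(-3, 4), Mul(Add(d, 2), M)) = Add(Rational(-3, 4), Mul(Add(2, d), M)) = Add(Rational(-3, 4), Mul(M, Add(2, d))))
Add(Add(-16694, Function('p')(H, Function('q')(14))), v) = Add(Add(-16694, Add(Rational(-3, 4), Mul(2, 129), Mul(129, Add(3, 14)))), 4238) = Add(Add(-16694, Add(Rational(-3, 4), 258, Mul(129, 17))), 4238) = Add(Add(-16694, Add(Rational(-3, 4), 258, 2193)), 4238) = Add(Add(-16694, Rational(9801, 4)), 4238) = Add(Rational(-56975, 4), 4238) = Rational(-40023, 4)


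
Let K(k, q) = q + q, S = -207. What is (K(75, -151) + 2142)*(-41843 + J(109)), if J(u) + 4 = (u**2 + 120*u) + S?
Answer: -31451120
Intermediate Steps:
J(u) = -211 + u**2 + 120*u (J(u) = -4 + ((u**2 + 120*u) - 207) = -4 + (-207 + u**2 + 120*u) = -211 + u**2 + 120*u)
K(k, q) = 2*q
(K(75, -151) + 2142)*(-41843 + J(109)) = (2*(-151) + 2142)*(-41843 + (-211 + 109**2 + 120*109)) = (-302 + 2142)*(-41843 + (-211 + 11881 + 13080)) = 1840*(-41843 + 24750) = 1840*(-17093) = -31451120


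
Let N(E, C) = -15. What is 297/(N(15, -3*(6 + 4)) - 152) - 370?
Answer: -62087/167 ≈ -371.78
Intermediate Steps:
297/(N(15, -3*(6 + 4)) - 152) - 370 = 297/(-15 - 152) - 370 = 297/(-167) - 370 = -1/167*297 - 370 = -297/167 - 370 = -62087/167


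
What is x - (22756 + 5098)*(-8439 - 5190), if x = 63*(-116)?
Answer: 379614858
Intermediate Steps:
x = -7308
x - (22756 + 5098)*(-8439 - 5190) = -7308 - (22756 + 5098)*(-8439 - 5190) = -7308 - 27854*(-13629) = -7308 - 1*(-379622166) = -7308 + 379622166 = 379614858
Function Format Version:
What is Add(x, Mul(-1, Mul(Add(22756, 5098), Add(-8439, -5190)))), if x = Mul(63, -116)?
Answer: 379614858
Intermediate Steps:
x = -7308
Add(x, Mul(-1, Mul(Add(22756, 5098), Add(-8439, -5190)))) = Add(-7308, Mul(-1, Mul(Add(22756, 5098), Add(-8439, -5190)))) = Add(-7308, Mul(-1, Mul(27854, -13629))) = Add(-7308, Mul(-1, -379622166)) = Add(-7308, 379622166) = 379614858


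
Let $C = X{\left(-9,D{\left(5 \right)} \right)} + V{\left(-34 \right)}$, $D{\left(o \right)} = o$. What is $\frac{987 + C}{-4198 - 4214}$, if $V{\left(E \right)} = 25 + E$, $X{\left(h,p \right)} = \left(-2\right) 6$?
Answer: $- \frac{161}{1402} \approx -0.11484$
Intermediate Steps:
$X{\left(h,p \right)} = -12$
$C = -21$ ($C = -12 + \left(25 - 34\right) = -12 - 9 = -21$)
$\frac{987 + C}{-4198 - 4214} = \frac{987 - 21}{-4198 - 4214} = \frac{966}{-8412} = 966 \left(- \frac{1}{8412}\right) = - \frac{161}{1402}$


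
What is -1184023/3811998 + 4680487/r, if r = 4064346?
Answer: 1085810661589/1291106568609 ≈ 0.84099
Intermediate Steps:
-1184023/3811998 + 4680487/r = -1184023/3811998 + 4680487/4064346 = 1085810661589/1291106568609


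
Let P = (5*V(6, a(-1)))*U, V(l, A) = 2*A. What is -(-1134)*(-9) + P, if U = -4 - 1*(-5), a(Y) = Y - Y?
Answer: -10206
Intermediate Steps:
a(Y) = 0
U = 1 (U = -4 + 5 = 1)
P = 0 (P = (5*(2*0))*1 = (5*0)*1 = 0*1 = 0)
-(-1134)*(-9) + P = -(-1134)*(-9) + 0 = -63*162 + 0 = -10206 + 0 = -10206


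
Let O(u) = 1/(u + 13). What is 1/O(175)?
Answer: 188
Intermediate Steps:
O(u) = 1/(13 + u)
1/O(175) = 1/(1/(13 + 175)) = 1/(1/188) = 188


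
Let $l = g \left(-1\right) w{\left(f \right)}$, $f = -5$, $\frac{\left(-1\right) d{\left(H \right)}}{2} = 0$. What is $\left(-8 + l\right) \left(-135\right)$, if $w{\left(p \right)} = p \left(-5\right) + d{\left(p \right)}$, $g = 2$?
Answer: $7830$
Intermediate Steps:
$d{\left(H \right)} = 0$ ($d{\left(H \right)} = \left(-2\right) 0 = 0$)
$w{\left(p \right)} = - 5 p$ ($w{\left(p \right)} = p \left(-5\right) + 0 = - 5 p + 0 = - 5 p$)
$l = -50$ ($l = 2 \left(-1\right) \left(\left(-5\right) \left(-5\right)\right) = \left(-2\right) 25 = -50$)
$\left(-8 + l\right) \left(-135\right) = \left(-8 - 50\right) \left(-135\right) = \left(-58\right) \left(-135\right) = 7830$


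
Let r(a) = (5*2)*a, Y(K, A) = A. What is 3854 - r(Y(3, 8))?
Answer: 3774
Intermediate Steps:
r(a) = 10*a
3854 - r(Y(3, 8)) = 3854 - 10*8 = 3854 - 1*80 = 3854 - 80 = 3774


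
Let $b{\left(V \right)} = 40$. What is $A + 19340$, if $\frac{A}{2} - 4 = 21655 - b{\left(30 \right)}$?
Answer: $62578$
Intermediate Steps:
$A = 43238$ ($A = 8 + 2 \left(21655 - 40\right) = 8 + 2 \cdot 21615 = 8 + 43230 = 43238$)
$A + 19340 = 43238 + 19340 = 62578$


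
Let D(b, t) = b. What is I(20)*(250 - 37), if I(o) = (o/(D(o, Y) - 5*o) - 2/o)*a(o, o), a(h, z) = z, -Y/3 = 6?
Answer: -1491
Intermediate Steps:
Y = -18 (Y = -3*6 = -18)
I(o) = o*(-¼ - 2/o) (I(o) = (o/(o - 5*o) - 2/o)*o = (o/((-4*o)) - 2/o)*o = (o*(-1/(4*o)) - 2/o)*o = (-¼ - 2/o)*o = o*(-¼ - 2/o))
I(20)*(250 - 37) = (-2 - ¼*20)*(250 - 37) = (-2 - 5)*213 = -7*213 = -1491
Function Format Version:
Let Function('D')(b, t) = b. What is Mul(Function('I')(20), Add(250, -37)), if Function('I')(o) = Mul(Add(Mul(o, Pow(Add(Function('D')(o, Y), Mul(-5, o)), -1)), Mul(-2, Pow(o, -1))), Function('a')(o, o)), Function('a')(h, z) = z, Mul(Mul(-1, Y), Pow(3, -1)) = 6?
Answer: -1491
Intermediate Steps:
Y = -18 (Y = Mul(-3, 6) = -18)
Function('I')(o) = Mul(o, Add(Rational(-1, 4), Mul(-2, Pow(o, -1)))) (Function('I')(o) = Mul(Add(Mul(o, Pow(Add(o, Mul(-5, o)), -1)), Mul(-2, Pow(o, -1))), o) = Mul(Add(Mul(o, Pow(Mul(-4, o), -1)), Mul(-2, Pow(o, -1))), o) = Mul(Add(Mul(o, Mul(Rational(-1, 4), Pow(o, -1))), Mul(-2, Pow(o, -1))), o) = Mul(Add(Rational(-1, 4), Mul(-2, Pow(o, -1))), o) = Mul(o, Add(Rational(-1, 4), Mul(-2, Pow(o, -1)))))
Mul(Function('I')(20), Add(250, -37)) = Mul(Add(-2, Mul(Rational(-1, 4), 20)), Add(250, -37)) = Mul(Add(-2, -5), 213) = Mul(-7, 213) = -1491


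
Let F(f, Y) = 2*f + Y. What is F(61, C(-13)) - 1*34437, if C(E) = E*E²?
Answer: -36512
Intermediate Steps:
C(E) = E³
F(f, Y) = Y + 2*f
F(61, C(-13)) - 1*34437 = ((-13)³ + 2*61) - 1*34437 = (-2197 + 122) - 34437 = -2075 - 34437 = -36512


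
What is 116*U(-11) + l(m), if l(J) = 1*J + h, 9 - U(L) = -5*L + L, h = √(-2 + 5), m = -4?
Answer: -4064 + √3 ≈ -4062.3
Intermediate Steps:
h = √3 ≈ 1.7320
U(L) = 9 + 4*L (U(L) = 9 - (-5*L + L) = 9 - (-4)*L = 9 + 4*L)
l(J) = J + √3 (l(J) = 1*J + √3 = J + √3)
116*U(-11) + l(m) = 116*(9 + 4*(-11)) + (-4 + √3) = 116*(9 - 44) + (-4 + √3) = 116*(-35) + (-4 + √3) = -4060 + (-4 + √3) = -4064 + √3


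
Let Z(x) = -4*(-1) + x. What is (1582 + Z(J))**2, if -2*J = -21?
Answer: 10195249/4 ≈ 2.5488e+6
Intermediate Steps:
J = 21/2 (J = -1/2*(-21) = 21/2 ≈ 10.500)
Z(x) = 4 + x
(1582 + Z(J))**2 = (1582 + (4 + 21/2))**2 = (1582 + 29/2)**2 = (3193/2)**2 = 10195249/4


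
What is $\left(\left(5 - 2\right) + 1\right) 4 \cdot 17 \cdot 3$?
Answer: $816$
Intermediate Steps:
$\left(\left(5 - 2\right) + 1\right) 4 \cdot 17 \cdot 3 = \left(3 + 1\right) 4 \cdot 17 \cdot 3 = 4 \cdot 4 \cdot 17 \cdot 3 = 16 \cdot 17 \cdot 3 = 272 \cdot 3 = 816$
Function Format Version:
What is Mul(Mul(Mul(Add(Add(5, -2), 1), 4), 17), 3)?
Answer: 816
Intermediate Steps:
Mul(Mul(Mul(Add(Add(5, -2), 1), 4), 17), 3) = Mul(Mul(Mul(Add(3, 1), 4), 17), 3) = Mul(Mul(Mul(4, 4), 17), 3) = Mul(Mul(16, 17), 3) = Mul(272, 3) = 816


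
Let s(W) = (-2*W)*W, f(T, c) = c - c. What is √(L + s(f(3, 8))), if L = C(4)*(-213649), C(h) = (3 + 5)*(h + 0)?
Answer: 4*I*√427298 ≈ 2614.7*I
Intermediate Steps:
f(T, c) = 0
C(h) = 8*h
L = -6836768 (L = (8*4)*(-213649) = 32*(-213649) = -6836768)
s(W) = -2*W²
√(L + s(f(3, 8))) = √(-6836768 - 2*0²) = √(-6836768 - 2*0) = √(-6836768 + 0) = √(-6836768) = 4*I*√427298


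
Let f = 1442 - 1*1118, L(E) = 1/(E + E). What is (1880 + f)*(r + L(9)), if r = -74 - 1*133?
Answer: -4104950/9 ≈ -4.5611e+5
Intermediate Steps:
L(E) = 1/(2*E)
r = -207 (r = -74 - 133 = -207)
f = 324 (f = 1442 - 1118 = 324)
(1880 + f)*(r + L(9)) = (1880 + 324)*(-207 + (½)/9) = 2204*(-207 + (½)*(⅑)) = 2204*(-207 + 1/18) = 2204*(-3725/18) = -4104950/9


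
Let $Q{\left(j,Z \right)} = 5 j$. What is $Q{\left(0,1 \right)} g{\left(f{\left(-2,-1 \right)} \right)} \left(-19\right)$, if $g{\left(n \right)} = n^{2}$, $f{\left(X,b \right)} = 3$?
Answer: $0$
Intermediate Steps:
$Q{\left(0,1 \right)} g{\left(f{\left(-2,-1 \right)} \right)} \left(-19\right) = 5 \cdot 0 \cdot 3^{2} \left(-19\right) = 0 \cdot 9 \left(-19\right) = 0 \left(-19\right) = 0$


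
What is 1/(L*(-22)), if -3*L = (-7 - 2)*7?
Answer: -1/462 ≈ -0.0021645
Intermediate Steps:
L = 21 (L = -(-7 - 2)*7/3 = -(-3)*7 = -⅓*(-63) = 21)
1/(L*(-22)) = 1/(21*(-22)) = 1/(-462) = -1/462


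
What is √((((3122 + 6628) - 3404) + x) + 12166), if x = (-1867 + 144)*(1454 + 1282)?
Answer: 8*I*√73369 ≈ 2166.9*I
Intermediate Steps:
x = -4714128 (x = -1723*2736 = -4714128)
√((((3122 + 6628) - 3404) + x) + 12166) = √((((3122 + 6628) - 3404) - 4714128) + 12166) = √(((9750 - 3404) - 4714128) + 12166) = √((6346 - 4714128) + 12166) = √(-4707782 + 12166) = √(-4695616) = 8*I*√73369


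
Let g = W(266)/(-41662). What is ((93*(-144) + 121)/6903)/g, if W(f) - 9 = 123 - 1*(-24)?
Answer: 276448201/538434 ≈ 513.43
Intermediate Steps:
W(f) = 156 (W(f) = 9 + (123 - 1*(-24)) = 9 + (123 + 24) = 9 + 147 = 156)
g = -78/20831 (g = 156/(-41662) = 156*(-1/41662) = -78/20831 ≈ -0.0037444)
((93*(-144) + 121)/6903)/g = ((93*(-144) + 121)/6903)/(-78/20831) = ((-13392 + 121)*(1/6903))*(-20831/78) = -13271*1/6903*(-20831/78) = -13271/6903*(-20831/78) = 276448201/538434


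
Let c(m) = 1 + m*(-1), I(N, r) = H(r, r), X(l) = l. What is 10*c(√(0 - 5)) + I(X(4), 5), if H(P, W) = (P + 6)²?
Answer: 131 - 10*I*√5 ≈ 131.0 - 22.361*I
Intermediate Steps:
H(P, W) = (6 + P)²
I(N, r) = (6 + r)²
c(m) = 1 - m
10*c(√(0 - 5)) + I(X(4), 5) = 10*(1 - √(0 - 5)) + (6 + 5)² = 10*(1 - √(-5)) + 11² = 10*(1 - I*√5) + 121 = (10 - 10*I*√5) + 121 = 131 - 10*I*√5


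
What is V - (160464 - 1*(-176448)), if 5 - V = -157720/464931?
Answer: -156638350697/464931 ≈ -3.3691e+5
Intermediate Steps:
V = 2482375/464931 (V = 5 - (-157720)/464931 = 5 - 1*(-157720/464931) = 5 + 157720/464931 = 2482375/464931 ≈ 5.3392)
V - (160464 - 1*(-176448)) = 2482375/464931 - (160464 - 1*(-176448)) = 2482375/464931 - (160464 + 176448) = 2482375/464931 - 1*336912 = 2482375/464931 - 336912 = -156638350697/464931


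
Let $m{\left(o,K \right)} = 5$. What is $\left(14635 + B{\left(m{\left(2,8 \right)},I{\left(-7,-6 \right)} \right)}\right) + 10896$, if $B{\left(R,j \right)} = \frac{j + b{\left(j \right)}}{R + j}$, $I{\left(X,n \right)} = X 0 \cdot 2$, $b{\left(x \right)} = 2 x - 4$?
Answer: $\frac{127651}{5} \approx 25530.0$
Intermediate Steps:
$b{\left(x \right)} = -4 + 2 x$
$I{\left(X,n \right)} = 0$ ($I{\left(X,n \right)} = 0 \cdot 2 = 0$)
$B{\left(R,j \right)} = \frac{-4 + 3 j}{R + j}$ ($B{\left(R,j \right)} = \frac{j + \left(-4 + 2 j\right)}{R + j} = \frac{-4 + 3 j}{R + j}$)
$\left(14635 + B{\left(m{\left(2,8 \right)},I{\left(-7,-6 \right)} \right)}\right) + 10896 = \left(14635 + \frac{-4 + 3 \cdot 0}{5 + 0}\right) + 10896 = \left(14635 + \frac{-4 + 0}{5}\right) + 10896 = \left(14635 + \frac{1}{5} \left(-4\right)\right) + 10896 = \left(14635 - \frac{4}{5}\right) + 10896 = \frac{73171}{5} + 10896 = \frac{127651}{5}$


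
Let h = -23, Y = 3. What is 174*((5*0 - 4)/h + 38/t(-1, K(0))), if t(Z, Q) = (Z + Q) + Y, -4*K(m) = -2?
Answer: 307632/115 ≈ 2675.1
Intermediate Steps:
K(m) = ½ (K(m) = -¼*(-2) = ½)
t(Z, Q) = 3 + Q + Z (t(Z, Q) = (Z + Q) + 3 = (Q + Z) + 3 = 3 + Q + Z)
174*((5*0 - 4)/h + 38/t(-1, K(0))) = 174*((5*0 - 4)/(-23) + 38/(3 + ½ - 1)) = 174*((0 - 4)*(-1/23) + 38/(5/2)) = 174*(-4*(-1/23) + 38*(⅖)) = 174*(4/23 + 76/5) = 174*(1768/115) = 307632/115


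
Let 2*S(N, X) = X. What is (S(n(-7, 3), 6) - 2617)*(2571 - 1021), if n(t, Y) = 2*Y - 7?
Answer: -4051700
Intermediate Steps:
n(t, Y) = -7 + 2*Y
S(N, X) = X/2
(S(n(-7, 3), 6) - 2617)*(2571 - 1021) = ((1/2)*6 - 2617)*(2571 - 1021) = (3 - 2617)*1550 = -2614*1550 = -4051700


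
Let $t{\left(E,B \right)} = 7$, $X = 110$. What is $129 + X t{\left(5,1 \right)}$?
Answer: $899$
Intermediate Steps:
$129 + X t{\left(5,1 \right)} = 129 + 110 \cdot 7 = 129 + 770 = 899$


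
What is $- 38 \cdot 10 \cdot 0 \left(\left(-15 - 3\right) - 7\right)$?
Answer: $0$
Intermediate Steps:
$- 38 \cdot 10 \cdot 0 \left(\left(-15 - 3\right) - 7\right) = \left(-38\right) 0 \left(-18 - 7\right) = 0 \left(-25\right) = 0$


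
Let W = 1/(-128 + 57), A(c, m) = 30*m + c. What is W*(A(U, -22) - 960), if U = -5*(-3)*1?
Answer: 1605/71 ≈ 22.606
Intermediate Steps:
U = 15 (U = 15*1 = 15)
A(c, m) = c + 30*m
W = -1/71 (W = 1/(-71) = -1/71 ≈ -0.014085)
W*(A(U, -22) - 960) = -((15 + 30*(-22)) - 960)/71 = -((15 - 660) - 960)/71 = -(-645 - 960)/71 = -1/71*(-1605) = 1605/71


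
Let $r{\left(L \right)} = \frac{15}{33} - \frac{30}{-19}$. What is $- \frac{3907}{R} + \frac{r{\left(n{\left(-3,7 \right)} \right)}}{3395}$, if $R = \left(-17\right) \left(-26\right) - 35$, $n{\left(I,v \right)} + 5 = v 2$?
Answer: $- \frac{50401062}{5250707} \approx -9.5989$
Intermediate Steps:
$n{\left(I,v \right)} = -5 + 2 v$ ($n{\left(I,v \right)} = -5 + v 2 = -5 + 2 v$)
$r{\left(L \right)} = \frac{425}{209}$ ($r{\left(L \right)} = 15 \cdot \frac{1}{33} - - \frac{30}{19} = \frac{5}{11} + \frac{30}{19} = \frac{425}{209}$)
$R = 407$ ($R = 442 - 35 = 407$)
$- \frac{3907}{R} + \frac{r{\left(n{\left(-3,7 \right)} \right)}}{3395} = - \frac{3907}{407} + \frac{425}{209 \cdot 3395} = \left(-3907\right) \frac{1}{407} + \frac{425}{209} \cdot \frac{1}{3395} = - \frac{3907}{407} + \frac{85}{141911} = - \frac{50401062}{5250707}$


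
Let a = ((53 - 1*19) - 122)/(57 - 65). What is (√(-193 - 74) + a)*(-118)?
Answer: -1298 - 118*I*√267 ≈ -1298.0 - 1928.1*I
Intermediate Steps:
a = 11 (a = ((53 - 19) - 122)/(-8) = (34 - 122)*(-⅛) = -88*(-⅛) = 11)
(√(-193 - 74) + a)*(-118) = (√(-193 - 74) + 11)*(-118) = (√(-267) + 11)*(-118) = (I*√267 + 11)*(-118) = (11 + I*√267)*(-118) = -1298 - 118*I*√267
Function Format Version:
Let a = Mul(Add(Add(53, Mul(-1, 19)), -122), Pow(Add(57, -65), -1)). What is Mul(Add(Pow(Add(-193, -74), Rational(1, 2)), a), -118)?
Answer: Add(-1298, Mul(-118, I, Pow(267, Rational(1, 2)))) ≈ Add(-1298.0, Mul(-1928.1, I))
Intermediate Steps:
a = 11 (a = Mul(Add(Add(53, -19), -122), Pow(-8, -1)) = Mul(Add(34, -122), Rational(-1, 8)) = Mul(-88, Rational(-1, 8)) = 11)
Mul(Add(Pow(Add(-193, -74), Rational(1, 2)), a), -118) = Mul(Add(Pow(Add(-193, -74), Rational(1, 2)), 11), -118) = Mul(Add(Pow(-267, Rational(1, 2)), 11), -118) = Mul(Add(Mul(I, Pow(267, Rational(1, 2))), 11), -118) = Mul(Add(11, Mul(I, Pow(267, Rational(1, 2)))), -118) = Add(-1298, Mul(-118, I, Pow(267, Rational(1, 2))))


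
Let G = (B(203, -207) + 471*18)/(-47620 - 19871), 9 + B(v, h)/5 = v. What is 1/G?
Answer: -67491/9448 ≈ -7.1434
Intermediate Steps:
B(v, h) = -45 + 5*v
G = -9448/67491 (G = ((-45 + 5*203) + 471*18)/(-47620 - 19871) = ((-45 + 1015) + 8478)/(-67491) = (970 + 8478)*(-1/67491) = 9448*(-1/67491) = -9448/67491 ≈ -0.13999)
1/G = 1/(-9448/67491) = -67491/9448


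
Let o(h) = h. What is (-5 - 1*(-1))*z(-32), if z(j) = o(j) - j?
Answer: 0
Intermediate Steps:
z(j) = 0 (z(j) = j - j = 0)
(-5 - 1*(-1))*z(-32) = (-5 - 1*(-1))*0 = (-5 + 1)*0 = -4*0 = 0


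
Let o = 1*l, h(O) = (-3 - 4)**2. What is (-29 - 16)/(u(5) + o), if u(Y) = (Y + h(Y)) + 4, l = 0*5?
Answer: -45/58 ≈ -0.77586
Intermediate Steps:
h(O) = 49 (h(O) = (-7)**2 = 49)
l = 0
o = 0 (o = 1*0 = 0)
u(Y) = 53 + Y (u(Y) = (Y + 49) + 4 = (49 + Y) + 4 = 53 + Y)
(-29 - 16)/(u(5) + o) = (-29 - 16)/((53 + 5) + 0) = -45/(58 + 0) = -45/58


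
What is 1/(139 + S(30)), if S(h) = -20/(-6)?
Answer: 3/427 ≈ 0.0070258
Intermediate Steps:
S(h) = 10/3 (S(h) = -20*(-⅙) = 10/3)
1/(139 + S(30)) = 1/(139 + 10/3) = 1/(427/3) = 3/427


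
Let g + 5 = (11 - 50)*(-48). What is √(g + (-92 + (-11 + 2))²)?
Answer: 2*√3017 ≈ 109.85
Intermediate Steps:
g = 1867 (g = -5 + (11 - 50)*(-48) = -5 - 39*(-48) = -5 + 1872 = 1867)
√(g + (-92 + (-11 + 2))²) = √(1867 + (-92 + (-11 + 2))²) = √(1867 + (-92 - 9)²) = √(1867 + (-101)²) = √(1867 + 10201) = √12068 = 2*√3017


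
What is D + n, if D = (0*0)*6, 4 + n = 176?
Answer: 172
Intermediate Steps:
n = 172 (n = -4 + 176 = 172)
D = 0 (D = 0*6 = 0)
D + n = 0 + 172 = 172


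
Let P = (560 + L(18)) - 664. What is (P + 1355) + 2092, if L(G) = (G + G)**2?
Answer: 4639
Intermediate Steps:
L(G) = 4*G**2 (L(G) = (2*G)**2 = 4*G**2)
P = 1192 (P = (560 + 4*18**2) - 664 = (560 + 4*324) - 664 = (560 + 1296) - 664 = 1856 - 664 = 1192)
(P + 1355) + 2092 = (1192 + 1355) + 2092 = 2547 + 2092 = 4639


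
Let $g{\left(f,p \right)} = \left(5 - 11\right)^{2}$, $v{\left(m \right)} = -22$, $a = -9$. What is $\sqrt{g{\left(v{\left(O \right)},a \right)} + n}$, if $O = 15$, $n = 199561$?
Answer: $\sqrt{199597} \approx 446.76$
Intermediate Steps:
$g{\left(f,p \right)} = 36$ ($g{\left(f,p \right)} = \left(-6\right)^{2} = 36$)
$\sqrt{g{\left(v{\left(O \right)},a \right)} + n} = \sqrt{36 + 199561} = \sqrt{199597}$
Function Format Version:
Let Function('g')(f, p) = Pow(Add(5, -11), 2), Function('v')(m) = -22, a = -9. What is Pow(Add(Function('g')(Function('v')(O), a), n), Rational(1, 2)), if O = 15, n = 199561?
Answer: Pow(199597, Rational(1, 2)) ≈ 446.76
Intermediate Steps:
Function('g')(f, p) = 36 (Function('g')(f, p) = Pow(-6, 2) = 36)
Pow(Add(Function('g')(Function('v')(O), a), n), Rational(1, 2)) = Pow(Add(36, 199561), Rational(1, 2)) = Pow(199597, Rational(1, 2))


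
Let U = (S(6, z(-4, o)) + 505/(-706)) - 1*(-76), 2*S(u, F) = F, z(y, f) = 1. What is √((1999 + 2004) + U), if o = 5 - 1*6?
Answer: 3*√56472587/353 ≈ 63.865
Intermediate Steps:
o = -1 (o = 5 - 6 = -1)
S(u, F) = F/2
U = 26752/353 (U = ((½)*1 + 505/(-706)) - 1*(-76) = (½ + 505*(-1/706)) + 76 = (½ - 505/706) + 76 = -76/353 + 76 = 26752/353 ≈ 75.785)
√((1999 + 2004) + U) = √((1999 + 2004) + 26752/353) = √(4003 + 26752/353) = √(1439811/353) = 3*√56472587/353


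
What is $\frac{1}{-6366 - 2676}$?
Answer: $- \frac{1}{9042} \approx -0.0001106$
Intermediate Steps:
$\frac{1}{-6366 - 2676} = \frac{1}{-9042} = - \frac{1}{9042}$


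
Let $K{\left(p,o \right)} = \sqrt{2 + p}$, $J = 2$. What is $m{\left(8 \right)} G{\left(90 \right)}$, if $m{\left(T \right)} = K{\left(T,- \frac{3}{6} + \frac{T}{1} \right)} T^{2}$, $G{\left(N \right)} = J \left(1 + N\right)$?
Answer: $11648 \sqrt{10} \approx 36834.0$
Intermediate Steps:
$G{\left(N \right)} = 2 + 2 N$ ($G{\left(N \right)} = 2 \left(1 + N\right) = 2 + 2 N$)
$m{\left(T \right)} = T^{2} \sqrt{2 + T}$ ($m{\left(T \right)} = \sqrt{2 + T} T^{2} = T^{2} \sqrt{2 + T}$)
$m{\left(8 \right)} G{\left(90 \right)} = 8^{2} \sqrt{2 + 8} \left(2 + 2 \cdot 90\right) = 64 \sqrt{10} \left(2 + 180\right) = 64 \sqrt{10} \cdot 182 = 11648 \sqrt{10}$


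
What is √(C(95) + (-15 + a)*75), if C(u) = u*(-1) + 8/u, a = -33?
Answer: I*√33346615/95 ≈ 60.786*I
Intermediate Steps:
C(u) = -u + 8/u
√(C(95) + (-15 + a)*75) = √((-1*95 + 8/95) + (-15 - 33)*75) = √((-95 + 8*(1/95)) - 48*75) = √((-95 + 8/95) - 3600) = √(-9017/95 - 3600) = √(-351017/95) = I*√33346615/95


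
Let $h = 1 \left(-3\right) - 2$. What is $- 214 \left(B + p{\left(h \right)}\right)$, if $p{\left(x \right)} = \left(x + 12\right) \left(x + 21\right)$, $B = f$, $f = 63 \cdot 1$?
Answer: $-37450$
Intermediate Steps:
$f = 63$
$h = -5$ ($h = -3 - 2 = -5$)
$B = 63$
$p{\left(x \right)} = \left(12 + x\right) \left(21 + x\right)$
$- 214 \left(B + p{\left(h \right)}\right) = - 214 \left(63 + \left(252 + \left(-5\right)^{2} + 33 \left(-5\right)\right)\right) = - 214 \left(63 + \left(252 + 25 - 165\right)\right) = - 214 \left(63 + 112\right) = \left(-214\right) 175 = -37450$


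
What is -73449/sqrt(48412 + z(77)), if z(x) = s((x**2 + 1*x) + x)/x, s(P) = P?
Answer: -73449*sqrt(48491)/48491 ≈ -333.55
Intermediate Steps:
z(x) = (x**2 + 2*x)/x (z(x) = ((x**2 + 1*x) + x)/x = ((x**2 + x) + x)/x = ((x + x**2) + x)/x = (x**2 + 2*x)/x)
-73449/sqrt(48412 + z(77)) = -73449/sqrt(48412 + (2 + 77)) = -73449/sqrt(48412 + 79) = -73449*sqrt(48491)/48491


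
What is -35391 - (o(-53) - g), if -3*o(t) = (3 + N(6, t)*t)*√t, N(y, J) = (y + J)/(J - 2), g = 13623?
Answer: -21768 - 2326*I*√53/165 ≈ -21768.0 - 102.63*I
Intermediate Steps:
N(y, J) = (J + y)/(-2 + J)
o(t) = -√t*(3 + t*(6 + t)/(-2 + t))/3 (o(t) = -(3 + ((t + 6)/(-2 + t))*t)*√t/3 = -(3 + ((6 + t)/(-2 + t))*t)*√t/3 = -(3 + t*(6 + t)/(-2 + t))*√t/3 = -√t*(3 + t*(6 + t)/(-2 + t))/3)
-35391 - (o(-53) - g) = -35391 - (√(-53)*(6 - 1*(-53)² - 9*(-53))/(3*(-2 - 53)) - 1*13623) = -35391 - ((⅓)*(I*√53)*(6 - 1*2809 + 477)/(-55) - 13623) = -35391 - ((⅓)*(I*√53)*(-1/55)*(6 - 2809 + 477) - 13623) = -35391 - ((⅓)*(I*√53)*(-1/55)*(-2326) - 13623) = -35391 - (2326*I*√53/165 - 13623) = -35391 - (-13623 + 2326*I*√53/165) = -35391 + (13623 - 2326*I*√53/165) = -21768 - 2326*I*√53/165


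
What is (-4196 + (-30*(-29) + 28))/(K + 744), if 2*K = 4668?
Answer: -1649/1539 ≈ -1.0715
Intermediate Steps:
K = 2334 (K = (½)*4668 = 2334)
(-4196 + (-30*(-29) + 28))/(K + 744) = (-4196 + (-30*(-29) + 28))/(2334 + 744) = (-4196 + (870 + 28))/3078 = (-4196 + 898)*(1/3078) = -3298*1/3078 = -1649/1539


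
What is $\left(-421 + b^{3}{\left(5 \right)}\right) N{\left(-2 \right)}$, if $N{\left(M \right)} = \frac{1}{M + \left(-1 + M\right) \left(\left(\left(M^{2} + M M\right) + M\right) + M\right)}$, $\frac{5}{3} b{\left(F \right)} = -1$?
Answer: $\frac{26326}{875} \approx 30.087$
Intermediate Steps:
$b{\left(F \right)} = - \frac{3}{5}$ ($b{\left(F \right)} = \frac{3}{5} \left(-1\right) = - \frac{3}{5}$)
$N{\left(M \right)} = \frac{1}{M + \left(-1 + M\right) \left(2 M + 2 M^{2}\right)}$ ($N{\left(M \right)} = \frac{1}{M + \left(-1 + M\right) \left(\left(\left(M^{2} + M^{2}\right) + M\right) + M\right)} = \frac{1}{M + \left(-1 + M\right) \left(\left(2 M^{2} + M\right) + M\right)} = \frac{1}{M + \left(-1 + M\right) \left(\left(M + 2 M^{2}\right) + M\right)} = \frac{1}{M + \left(-1 + M\right) \left(2 M + 2 M^{2}\right)}$)
$\left(-421 + b^{3}{\left(5 \right)}\right) N{\left(-2 \right)} = \frac{-421 + \left(- \frac{3}{5}\right)^{3}}{\left(-1\right) \left(-2\right) + 2 \left(-2\right)^{3}} = \frac{-421 - \frac{27}{125}}{2 + 2 \left(-8\right)} = - \frac{52652}{125 \left(2 - 16\right)} = - \frac{52652}{125 \left(-14\right)} = \left(- \frac{52652}{125}\right) \left(- \frac{1}{14}\right) = \frac{26326}{875}$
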